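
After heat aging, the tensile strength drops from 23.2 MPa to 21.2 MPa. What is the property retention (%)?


Retention = aged / original * 100
= 21.2 / 23.2 * 100
= 91.4%

91.4%


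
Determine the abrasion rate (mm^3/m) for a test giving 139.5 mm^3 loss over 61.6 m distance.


Rate = volume_loss / distance
= 139.5 / 61.6
= 2.265 mm^3/m

2.265 mm^3/m


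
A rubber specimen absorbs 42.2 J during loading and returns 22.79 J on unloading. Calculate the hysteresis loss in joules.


Hysteresis loss = loading - unloading
= 42.2 - 22.79
= 19.41 J

19.41 J


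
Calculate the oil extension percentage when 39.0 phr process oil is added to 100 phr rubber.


Oil % = oil / (100 + oil) * 100
= 39.0 / (100 + 39.0) * 100
= 39.0 / 139.0 * 100
= 28.06%

28.06%


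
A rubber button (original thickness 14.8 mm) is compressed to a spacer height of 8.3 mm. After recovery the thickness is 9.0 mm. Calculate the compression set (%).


CS = (t0 - recovered) / (t0 - ts) * 100
= (14.8 - 9.0) / (14.8 - 8.3) * 100
= 5.8 / 6.5 * 100
= 89.2%

89.2%


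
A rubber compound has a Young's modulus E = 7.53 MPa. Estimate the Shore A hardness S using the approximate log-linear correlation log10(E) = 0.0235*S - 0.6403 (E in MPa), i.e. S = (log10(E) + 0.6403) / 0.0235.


log10(E) = 0.0235*S - 0.6403  =>  S = (log10(E) + 0.6403) / 0.0235
log10(7.53) = 0.876795
S = (0.876795 + 0.6403) / 0.0235 = 1.517095 / 0.0235
S = 64.6

Shore A = 64.6


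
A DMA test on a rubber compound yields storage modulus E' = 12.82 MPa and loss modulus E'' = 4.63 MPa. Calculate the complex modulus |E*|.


|E*| = sqrt(E'^2 + E''^2)
= sqrt(12.82^2 + 4.63^2)
= sqrt(164.3524 + 21.4369)
= 13.63 MPa

13.63 MPa


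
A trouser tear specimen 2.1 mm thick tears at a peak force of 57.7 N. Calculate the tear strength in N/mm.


Tear strength = force / thickness
= 57.7 / 2.1
= 27.48 N/mm

27.48 N/mm


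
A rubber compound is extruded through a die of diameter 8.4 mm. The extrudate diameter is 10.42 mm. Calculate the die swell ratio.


Die swell ratio = D_extrudate / D_die
= 10.42 / 8.4
= 1.24

Die swell = 1.24


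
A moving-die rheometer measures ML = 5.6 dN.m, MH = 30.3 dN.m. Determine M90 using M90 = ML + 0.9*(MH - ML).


M90 = ML + 0.9 * (MH - ML)
M90 = 5.6 + 0.9 * (30.3 - 5.6)
M90 = 5.6 + 0.9 * 24.7
M90 = 27.83 dN.m

27.83 dN.m


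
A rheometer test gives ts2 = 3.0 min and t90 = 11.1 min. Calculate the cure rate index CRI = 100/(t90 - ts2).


CRI = 100 / (t90 - ts2)
= 100 / (11.1 - 3.0)
= 100 / 8.1
= 12.35 min^-1

12.35 min^-1


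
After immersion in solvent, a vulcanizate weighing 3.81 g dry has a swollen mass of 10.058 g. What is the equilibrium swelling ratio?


Q = W_swollen / W_dry
Q = 10.058 / 3.81
Q = 2.64

Q = 2.64


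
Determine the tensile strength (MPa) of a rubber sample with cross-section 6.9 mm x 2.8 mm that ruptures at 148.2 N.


Area = width * thickness = 6.9 * 2.8 = 19.32 mm^2
TS = force / area = 148.2 / 19.32 = 7.67 MPa

7.67 MPa


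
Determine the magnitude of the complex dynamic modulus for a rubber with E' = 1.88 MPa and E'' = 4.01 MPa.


|E*| = sqrt(E'^2 + E''^2)
= sqrt(1.88^2 + 4.01^2)
= sqrt(3.5344 + 16.0801)
= 4.429 MPa

4.429 MPa


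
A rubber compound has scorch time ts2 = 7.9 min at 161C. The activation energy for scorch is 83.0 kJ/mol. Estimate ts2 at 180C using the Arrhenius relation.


Convert temperatures: T1 = 161 + 273.15 = 434.15 K, T2 = 180 + 273.15 = 453.15 K
ts2_new = 7.9 * exp(83000 / 8.314 * (1/453.15 - 1/434.15))
1/T2 - 1/T1 = -9.6577e-05
ts2_new = 3.01 min

3.01 min


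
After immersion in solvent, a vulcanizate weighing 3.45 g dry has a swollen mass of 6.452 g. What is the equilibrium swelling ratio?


Q = W_swollen / W_dry
Q = 6.452 / 3.45
Q = 1.87

Q = 1.87


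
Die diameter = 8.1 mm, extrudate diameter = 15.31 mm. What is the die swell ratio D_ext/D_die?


Die swell ratio = D_extrudate / D_die
= 15.31 / 8.1
= 1.89

Die swell = 1.89


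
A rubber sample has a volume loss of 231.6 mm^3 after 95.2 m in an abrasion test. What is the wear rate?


Rate = volume_loss / distance
= 231.6 / 95.2
= 2.433 mm^3/m

2.433 mm^3/m


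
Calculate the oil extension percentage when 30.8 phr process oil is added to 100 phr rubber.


Oil % = oil / (100 + oil) * 100
= 30.8 / (100 + 30.8) * 100
= 30.8 / 130.8 * 100
= 23.55%

23.55%


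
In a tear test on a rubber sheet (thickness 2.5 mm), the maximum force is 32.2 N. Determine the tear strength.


Tear strength = force / thickness
= 32.2 / 2.5
= 12.88 N/mm

12.88 N/mm


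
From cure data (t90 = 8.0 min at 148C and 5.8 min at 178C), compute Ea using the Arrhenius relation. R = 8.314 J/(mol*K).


T1 = 421.15 K, T2 = 451.15 K
1/T1 - 1/T2 = 1.5789e-04
ln(t1/t2) = ln(8.0/5.8) = 0.3216
Ea = 8.314 * 0.3216 / 1.5789e-04 = 16933.2553 J/mol
Ea = 16.93 kJ/mol

16.93 kJ/mol


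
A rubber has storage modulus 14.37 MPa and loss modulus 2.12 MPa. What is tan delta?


tan delta = E'' / E'
= 2.12 / 14.37
= 0.1475

tan delta = 0.1475


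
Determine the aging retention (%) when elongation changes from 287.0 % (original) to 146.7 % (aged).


Retention = aged / original * 100
= 146.7 / 287.0 * 100
= 51.1%

51.1%


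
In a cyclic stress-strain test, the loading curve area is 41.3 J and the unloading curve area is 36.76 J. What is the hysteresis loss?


Hysteresis loss = loading - unloading
= 41.3 - 36.76
= 4.54 J

4.54 J


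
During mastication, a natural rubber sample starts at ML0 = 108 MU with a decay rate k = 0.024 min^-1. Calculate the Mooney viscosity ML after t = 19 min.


ML = ML0 * exp(-k * t)
ML = 108 * exp(-0.024 * 19)
ML = 108 * 0.6338
ML = 68.45 MU

68.45 MU


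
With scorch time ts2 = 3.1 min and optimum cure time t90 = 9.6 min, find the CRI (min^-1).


CRI = 100 / (t90 - ts2)
= 100 / (9.6 - 3.1)
= 100 / 6.5
= 15.38 min^-1

15.38 min^-1


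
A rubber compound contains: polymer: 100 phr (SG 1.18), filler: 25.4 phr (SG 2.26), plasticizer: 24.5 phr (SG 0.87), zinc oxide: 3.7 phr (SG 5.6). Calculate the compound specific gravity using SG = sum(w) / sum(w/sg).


Sum of weights = 153.6
Volume contributions:
  polymer: 100/1.18 = 84.7458
  filler: 25.4/2.26 = 11.2389
  plasticizer: 24.5/0.87 = 28.1609
  zinc oxide: 3.7/5.6 = 0.6607
Sum of volumes = 124.8063
SG = 153.6 / 124.8063 = 1.231

SG = 1.231


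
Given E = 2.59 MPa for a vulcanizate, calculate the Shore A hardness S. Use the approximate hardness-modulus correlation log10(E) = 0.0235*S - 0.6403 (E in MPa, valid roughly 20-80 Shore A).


log10(E) = 0.0235*S - 0.6403  =>  S = (log10(E) + 0.6403) / 0.0235
log10(2.59) = 0.413300
S = (0.413300 + 0.6403) / 0.0235 = 1.053600 / 0.0235
S = 44.8

Shore A = 44.8


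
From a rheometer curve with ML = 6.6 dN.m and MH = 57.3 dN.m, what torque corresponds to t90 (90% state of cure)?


M90 = ML + 0.9 * (MH - ML)
M90 = 6.6 + 0.9 * (57.3 - 6.6)
M90 = 6.6 + 0.9 * 50.7
M90 = 52.23 dN.m

52.23 dN.m


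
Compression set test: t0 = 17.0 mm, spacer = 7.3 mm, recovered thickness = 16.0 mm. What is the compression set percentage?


CS = (t0 - recovered) / (t0 - ts) * 100
= (17.0 - 16.0) / (17.0 - 7.3) * 100
= 1.0 / 9.7 * 100
= 10.3%

10.3%


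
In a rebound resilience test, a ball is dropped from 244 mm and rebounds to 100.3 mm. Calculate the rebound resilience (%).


Resilience = h_rebound / h_drop * 100
= 100.3 / 244 * 100
= 41.1%

41.1%


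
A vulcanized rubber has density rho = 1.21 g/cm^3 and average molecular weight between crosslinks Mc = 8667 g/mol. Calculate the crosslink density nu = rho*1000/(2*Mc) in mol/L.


nu = rho * 1000 / (2 * Mc)
nu = 1.21 * 1000 / (2 * 8667)
nu = 1210.0 / 17334
nu = 0.0698 mol/L

0.0698 mol/L


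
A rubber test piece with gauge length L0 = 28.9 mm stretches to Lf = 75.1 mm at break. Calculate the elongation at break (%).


Elongation = (Lf - L0) / L0 * 100
= (75.1 - 28.9) / 28.9 * 100
= 46.2 / 28.9 * 100
= 159.9%

159.9%


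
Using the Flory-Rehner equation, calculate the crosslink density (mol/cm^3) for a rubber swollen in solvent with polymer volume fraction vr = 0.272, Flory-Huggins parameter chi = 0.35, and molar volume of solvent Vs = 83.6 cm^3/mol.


ln(1 - vr) = ln(1 - 0.272) = -0.3175
Numerator = -((-0.3175) + 0.272 + 0.35 * 0.272^2) = 0.0196
Denominator = 83.6 * (0.272^(1/3) - 0.272/2) = 42.7967
nu = 0.0196 / 42.7967 = 4.5704e-04 mol/cm^3

4.5704e-04 mol/cm^3


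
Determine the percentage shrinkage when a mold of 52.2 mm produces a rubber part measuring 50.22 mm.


Shrinkage = (mold - part) / mold * 100
= (52.2 - 50.22) / 52.2 * 100
= 1.98 / 52.2 * 100
= 3.79%

3.79%


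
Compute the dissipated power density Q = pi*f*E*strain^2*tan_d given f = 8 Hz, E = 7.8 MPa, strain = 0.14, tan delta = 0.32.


Q = pi * f * E * strain^2 * tan_d
= pi * 8 * 7.8 * 0.14^2 * 0.32
= pi * 8 * 7.8 * 0.0196 * 0.32
= 1.2295

Q = 1.2295


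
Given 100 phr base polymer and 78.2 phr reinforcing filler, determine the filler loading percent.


Filler % = filler / (rubber + filler) * 100
= 78.2 / (100 + 78.2) * 100
= 78.2 / 178.2 * 100
= 43.88%

43.88%


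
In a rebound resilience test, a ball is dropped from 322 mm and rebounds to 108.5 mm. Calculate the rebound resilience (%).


Resilience = h_rebound / h_drop * 100
= 108.5 / 322 * 100
= 33.7%

33.7%


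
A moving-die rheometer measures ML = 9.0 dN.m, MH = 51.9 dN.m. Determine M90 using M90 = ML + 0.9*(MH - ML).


M90 = ML + 0.9 * (MH - ML)
M90 = 9.0 + 0.9 * (51.9 - 9.0)
M90 = 9.0 + 0.9 * 42.9
M90 = 47.61 dN.m

47.61 dN.m


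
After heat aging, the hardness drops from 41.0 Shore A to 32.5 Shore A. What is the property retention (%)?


Retention = aged / original * 100
= 32.5 / 41.0 * 100
= 79.3%

79.3%


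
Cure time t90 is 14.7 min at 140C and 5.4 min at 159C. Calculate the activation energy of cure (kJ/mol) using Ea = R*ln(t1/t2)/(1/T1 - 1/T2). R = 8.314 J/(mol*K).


T1 = 413.15 K, T2 = 432.15 K
1/T1 - 1/T2 = 1.0642e-04
ln(t1/t2) = ln(14.7/5.4) = 1.0014
Ea = 8.314 * 1.0014 / 1.0642e-04 = 78239.7279 J/mol
Ea = 78.24 kJ/mol

78.24 kJ/mol


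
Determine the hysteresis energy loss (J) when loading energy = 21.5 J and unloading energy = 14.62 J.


Hysteresis loss = loading - unloading
= 21.5 - 14.62
= 6.88 J

6.88 J


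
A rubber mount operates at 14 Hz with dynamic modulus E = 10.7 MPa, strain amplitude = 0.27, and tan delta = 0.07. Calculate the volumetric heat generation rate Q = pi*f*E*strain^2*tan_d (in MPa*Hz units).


Q = pi * f * E * strain^2 * tan_d
= pi * 14 * 10.7 * 0.27^2 * 0.07
= pi * 14 * 10.7 * 0.0729 * 0.07
= 2.4015

Q = 2.4015


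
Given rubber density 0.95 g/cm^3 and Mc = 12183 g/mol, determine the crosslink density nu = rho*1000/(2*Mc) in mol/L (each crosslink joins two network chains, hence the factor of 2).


nu = rho * 1000 / (2 * Mc)
nu = 0.95 * 1000 / (2 * 12183)
nu = 950.0 / 24366
nu = 0.0390 mol/L

0.0390 mol/L


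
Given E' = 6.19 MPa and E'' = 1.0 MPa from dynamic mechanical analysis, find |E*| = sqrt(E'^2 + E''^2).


|E*| = sqrt(E'^2 + E''^2)
= sqrt(6.19^2 + 1.0^2)
= sqrt(38.3161 + 1.0000)
= 6.27 MPa

6.27 MPa


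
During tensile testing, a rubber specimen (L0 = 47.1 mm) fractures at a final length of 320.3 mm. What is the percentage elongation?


Elongation = (Lf - L0) / L0 * 100
= (320.3 - 47.1) / 47.1 * 100
= 273.2 / 47.1 * 100
= 580.0%

580.0%


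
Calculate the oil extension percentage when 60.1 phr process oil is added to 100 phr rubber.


Oil % = oil / (100 + oil) * 100
= 60.1 / (100 + 60.1) * 100
= 60.1 / 160.1 * 100
= 37.54%

37.54%


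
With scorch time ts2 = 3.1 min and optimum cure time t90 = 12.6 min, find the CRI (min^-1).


CRI = 100 / (t90 - ts2)
= 100 / (12.6 - 3.1)
= 100 / 9.5
= 10.53 min^-1

10.53 min^-1


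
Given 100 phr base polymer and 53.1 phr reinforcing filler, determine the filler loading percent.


Filler % = filler / (rubber + filler) * 100
= 53.1 / (100 + 53.1) * 100
= 53.1 / 153.1 * 100
= 34.68%

34.68%


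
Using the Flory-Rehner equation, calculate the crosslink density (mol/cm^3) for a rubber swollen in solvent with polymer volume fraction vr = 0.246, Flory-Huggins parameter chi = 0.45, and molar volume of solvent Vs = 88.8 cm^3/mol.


ln(1 - vr) = ln(1 - 0.246) = -0.2824
Numerator = -((-0.2824) + 0.246 + 0.45 * 0.246^2) = 0.0091
Denominator = 88.8 * (0.246^(1/3) - 0.246/2) = 44.7181
nu = 0.0091 / 44.7181 = 2.0418e-04 mol/cm^3

2.0418e-04 mol/cm^3


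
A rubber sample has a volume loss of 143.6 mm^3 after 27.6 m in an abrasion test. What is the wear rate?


Rate = volume_loss / distance
= 143.6 / 27.6
= 5.203 mm^3/m

5.203 mm^3/m


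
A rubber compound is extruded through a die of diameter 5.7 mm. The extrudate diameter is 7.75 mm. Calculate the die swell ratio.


Die swell ratio = D_extrudate / D_die
= 7.75 / 5.7
= 1.36

Die swell = 1.36


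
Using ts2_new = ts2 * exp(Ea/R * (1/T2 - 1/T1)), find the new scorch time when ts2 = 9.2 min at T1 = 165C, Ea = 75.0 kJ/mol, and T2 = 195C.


Convert temperatures: T1 = 165 + 273.15 = 438.15 K, T2 = 195 + 273.15 = 468.15 K
ts2_new = 9.2 * exp(75000 / 8.314 * (1/468.15 - 1/438.15))
1/T2 - 1/T1 = -1.4626e-04
ts2_new = 2.46 min

2.46 min


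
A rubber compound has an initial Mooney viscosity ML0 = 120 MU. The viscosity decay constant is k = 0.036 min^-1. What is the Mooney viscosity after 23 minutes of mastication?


ML = ML0 * exp(-k * t)
ML = 120 * exp(-0.036 * 23)
ML = 120 * 0.4369
ML = 52.43 MU

52.43 MU


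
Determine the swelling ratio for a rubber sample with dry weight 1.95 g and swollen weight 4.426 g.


Q = W_swollen / W_dry
Q = 4.426 / 1.95
Q = 2.27

Q = 2.27


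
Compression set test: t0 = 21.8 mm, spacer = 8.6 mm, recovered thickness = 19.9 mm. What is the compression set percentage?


CS = (t0 - recovered) / (t0 - ts) * 100
= (21.8 - 19.9) / (21.8 - 8.6) * 100
= 1.9 / 13.2 * 100
= 14.4%

14.4%


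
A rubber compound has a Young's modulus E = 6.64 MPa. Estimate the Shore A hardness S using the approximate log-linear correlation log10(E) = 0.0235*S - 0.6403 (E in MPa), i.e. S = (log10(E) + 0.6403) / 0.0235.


log10(E) = 0.0235*S - 0.6403  =>  S = (log10(E) + 0.6403) / 0.0235
log10(6.64) = 0.822168
S = (0.822168 + 0.6403) / 0.0235 = 1.462468 / 0.0235
S = 62.2

Shore A = 62.2


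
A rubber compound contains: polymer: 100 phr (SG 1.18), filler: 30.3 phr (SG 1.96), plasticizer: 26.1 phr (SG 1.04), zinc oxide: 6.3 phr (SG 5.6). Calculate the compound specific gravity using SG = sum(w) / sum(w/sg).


Sum of weights = 162.7
Volume contributions:
  polymer: 100/1.18 = 84.7458
  filler: 30.3/1.96 = 15.4592
  plasticizer: 26.1/1.04 = 25.0962
  zinc oxide: 6.3/5.6 = 1.1250
Sum of volumes = 126.4261
SG = 162.7 / 126.4261 = 1.287

SG = 1.287


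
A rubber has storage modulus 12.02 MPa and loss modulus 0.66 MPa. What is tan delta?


tan delta = E'' / E'
= 0.66 / 12.02
= 0.0549

tan delta = 0.0549


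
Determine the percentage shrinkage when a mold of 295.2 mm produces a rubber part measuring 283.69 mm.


Shrinkage = (mold - part) / mold * 100
= (295.2 - 283.69) / 295.2 * 100
= 11.51 / 295.2 * 100
= 3.9%

3.9%


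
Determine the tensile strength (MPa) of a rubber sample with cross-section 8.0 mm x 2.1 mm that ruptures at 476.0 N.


Area = width * thickness = 8.0 * 2.1 = 16.8 mm^2
TS = force / area = 476.0 / 16.8 = 28.33 MPa

28.33 MPa


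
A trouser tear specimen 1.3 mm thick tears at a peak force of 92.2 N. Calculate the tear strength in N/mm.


Tear strength = force / thickness
= 92.2 / 1.3
= 70.92 N/mm

70.92 N/mm


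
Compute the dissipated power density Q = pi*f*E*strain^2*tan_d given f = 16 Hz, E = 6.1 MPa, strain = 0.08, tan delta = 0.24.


Q = pi * f * E * strain^2 * tan_d
= pi * 16 * 6.1 * 0.08^2 * 0.24
= pi * 16 * 6.1 * 0.0064 * 0.24
= 0.4710

Q = 0.4710


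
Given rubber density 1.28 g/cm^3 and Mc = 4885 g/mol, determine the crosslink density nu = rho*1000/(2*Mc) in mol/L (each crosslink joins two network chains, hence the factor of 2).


nu = rho * 1000 / (2 * Mc)
nu = 1.28 * 1000 / (2 * 4885)
nu = 1280.0 / 9770
nu = 0.1310 mol/L

0.1310 mol/L


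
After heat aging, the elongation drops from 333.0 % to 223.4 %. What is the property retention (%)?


Retention = aged / original * 100
= 223.4 / 333.0 * 100
= 67.1%

67.1%


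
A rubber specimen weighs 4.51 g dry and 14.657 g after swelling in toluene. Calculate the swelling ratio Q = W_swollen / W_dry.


Q = W_swollen / W_dry
Q = 14.657 / 4.51
Q = 3.25

Q = 3.25


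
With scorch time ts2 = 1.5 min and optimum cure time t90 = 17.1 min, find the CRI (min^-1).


CRI = 100 / (t90 - ts2)
= 100 / (17.1 - 1.5)
= 100 / 15.6
= 6.41 min^-1

6.41 min^-1


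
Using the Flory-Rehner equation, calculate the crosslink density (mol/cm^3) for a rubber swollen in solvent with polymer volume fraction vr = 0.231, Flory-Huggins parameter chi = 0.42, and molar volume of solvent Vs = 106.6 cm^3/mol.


ln(1 - vr) = ln(1 - 0.231) = -0.2627
Numerator = -((-0.2627) + 0.231 + 0.42 * 0.231^2) = 0.0093
Denominator = 106.6 * (0.231^(1/3) - 0.231/2) = 53.0952
nu = 0.0093 / 53.0952 = 1.7427e-04 mol/cm^3

1.7427e-04 mol/cm^3


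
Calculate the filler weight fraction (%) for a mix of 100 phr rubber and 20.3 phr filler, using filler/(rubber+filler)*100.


Filler % = filler / (rubber + filler) * 100
= 20.3 / (100 + 20.3) * 100
= 20.3 / 120.3 * 100
= 16.87%

16.87%


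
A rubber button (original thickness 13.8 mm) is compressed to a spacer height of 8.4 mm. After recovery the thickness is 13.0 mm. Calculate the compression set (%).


CS = (t0 - recovered) / (t0 - ts) * 100
= (13.8 - 13.0) / (13.8 - 8.4) * 100
= 0.8 / 5.4 * 100
= 14.8%

14.8%


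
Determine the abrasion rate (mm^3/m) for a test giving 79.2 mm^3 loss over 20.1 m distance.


Rate = volume_loss / distance
= 79.2 / 20.1
= 3.94 mm^3/m

3.94 mm^3/m


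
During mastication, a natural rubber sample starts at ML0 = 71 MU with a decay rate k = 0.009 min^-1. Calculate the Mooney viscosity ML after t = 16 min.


ML = ML0 * exp(-k * t)
ML = 71 * exp(-0.009 * 16)
ML = 71 * 0.8659
ML = 61.48 MU

61.48 MU


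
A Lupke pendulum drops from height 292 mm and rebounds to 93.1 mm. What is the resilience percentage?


Resilience = h_rebound / h_drop * 100
= 93.1 / 292 * 100
= 31.9%

31.9%


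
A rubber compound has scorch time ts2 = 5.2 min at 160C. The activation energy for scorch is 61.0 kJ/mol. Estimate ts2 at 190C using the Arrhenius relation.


Convert temperatures: T1 = 160 + 273.15 = 433.15 K, T2 = 190 + 273.15 = 463.15 K
ts2_new = 5.2 * exp(61000 / 8.314 * (1/463.15 - 1/433.15))
1/T2 - 1/T1 = -1.4954e-04
ts2_new = 1.74 min

1.74 min


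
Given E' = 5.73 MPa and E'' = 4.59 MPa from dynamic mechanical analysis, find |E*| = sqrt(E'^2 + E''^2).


|E*| = sqrt(E'^2 + E''^2)
= sqrt(5.73^2 + 4.59^2)
= sqrt(32.8329 + 21.0681)
= 7.342 MPa

7.342 MPa


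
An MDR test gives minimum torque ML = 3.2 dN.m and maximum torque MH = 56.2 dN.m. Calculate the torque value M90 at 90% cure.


M90 = ML + 0.9 * (MH - ML)
M90 = 3.2 + 0.9 * (56.2 - 3.2)
M90 = 3.2 + 0.9 * 53.0
M90 = 50.9 dN.m

50.9 dN.m


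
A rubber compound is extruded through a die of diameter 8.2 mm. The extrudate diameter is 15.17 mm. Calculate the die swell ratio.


Die swell ratio = D_extrudate / D_die
= 15.17 / 8.2
= 1.85

Die swell = 1.85


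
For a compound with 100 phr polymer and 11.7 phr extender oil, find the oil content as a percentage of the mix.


Oil % = oil / (100 + oil) * 100
= 11.7 / (100 + 11.7) * 100
= 11.7 / 111.7 * 100
= 10.47%

10.47%


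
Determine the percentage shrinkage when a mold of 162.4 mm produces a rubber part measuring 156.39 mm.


Shrinkage = (mold - part) / mold * 100
= (162.4 - 156.39) / 162.4 * 100
= 6.01 / 162.4 * 100
= 3.7%

3.7%


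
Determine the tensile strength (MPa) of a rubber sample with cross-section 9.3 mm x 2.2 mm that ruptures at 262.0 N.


Area = width * thickness = 9.3 * 2.2 = 20.46 mm^2
TS = force / area = 262.0 / 20.46 = 12.81 MPa

12.81 MPa


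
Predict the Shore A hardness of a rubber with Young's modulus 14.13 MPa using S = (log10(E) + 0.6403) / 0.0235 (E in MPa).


log10(E) = 0.0235*S - 0.6403  =>  S = (log10(E) + 0.6403) / 0.0235
log10(14.13) = 1.150142
S = (1.150142 + 0.6403) / 0.0235 = 1.790442 / 0.0235
S = 76.2

Shore A = 76.2


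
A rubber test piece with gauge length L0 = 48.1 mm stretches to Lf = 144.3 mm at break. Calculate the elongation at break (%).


Elongation = (Lf - L0) / L0 * 100
= (144.3 - 48.1) / 48.1 * 100
= 96.2 / 48.1 * 100
= 200.0%

200.0%


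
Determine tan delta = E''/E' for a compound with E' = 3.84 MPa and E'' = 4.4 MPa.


tan delta = E'' / E'
= 4.4 / 3.84
= 1.1458

tan delta = 1.1458


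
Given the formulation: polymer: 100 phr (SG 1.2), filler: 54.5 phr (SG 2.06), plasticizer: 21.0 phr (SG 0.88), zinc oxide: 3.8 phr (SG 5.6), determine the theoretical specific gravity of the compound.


Sum of weights = 179.3
Volume contributions:
  polymer: 100/1.2 = 83.3333
  filler: 54.5/2.06 = 26.4563
  plasticizer: 21.0/0.88 = 23.8636
  zinc oxide: 3.8/5.6 = 0.6786
Sum of volumes = 134.3319
SG = 179.3 / 134.3319 = 1.335

SG = 1.335


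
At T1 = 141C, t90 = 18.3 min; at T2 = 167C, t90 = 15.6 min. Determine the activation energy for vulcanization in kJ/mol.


T1 = 414.15 K, T2 = 440.15 K
1/T1 - 1/T2 = 1.4263e-04
ln(t1/t2) = ln(18.3/15.6) = 0.1596
Ea = 8.314 * 0.1596 / 1.4263e-04 = 9304.8624 J/mol
Ea = 9.3 kJ/mol

9.3 kJ/mol


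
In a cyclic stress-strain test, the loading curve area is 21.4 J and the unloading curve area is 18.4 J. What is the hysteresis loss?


Hysteresis loss = loading - unloading
= 21.4 - 18.4
= 3.0 J

3.0 J


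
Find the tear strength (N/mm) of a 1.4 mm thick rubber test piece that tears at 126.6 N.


Tear strength = force / thickness
= 126.6 / 1.4
= 90.43 N/mm

90.43 N/mm


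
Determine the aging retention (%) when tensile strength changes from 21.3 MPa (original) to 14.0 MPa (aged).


Retention = aged / original * 100
= 14.0 / 21.3 * 100
= 65.7%

65.7%


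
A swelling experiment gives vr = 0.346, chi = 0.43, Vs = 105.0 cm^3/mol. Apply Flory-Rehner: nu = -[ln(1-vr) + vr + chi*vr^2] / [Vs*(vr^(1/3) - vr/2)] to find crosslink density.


ln(1 - vr) = ln(1 - 0.346) = -0.4246
Numerator = -((-0.4246) + 0.346 + 0.43 * 0.346^2) = 0.0272
Denominator = 105.0 * (0.346^(1/3) - 0.346/2) = 55.5487
nu = 0.0272 / 55.5487 = 4.8912e-04 mol/cm^3

4.8912e-04 mol/cm^3


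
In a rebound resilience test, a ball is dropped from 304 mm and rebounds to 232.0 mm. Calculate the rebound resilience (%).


Resilience = h_rebound / h_drop * 100
= 232.0 / 304 * 100
= 76.3%

76.3%


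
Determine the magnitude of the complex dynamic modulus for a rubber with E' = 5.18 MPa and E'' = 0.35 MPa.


|E*| = sqrt(E'^2 + E''^2)
= sqrt(5.18^2 + 0.35^2)
= sqrt(26.8324 + 0.1225)
= 5.192 MPa

5.192 MPa


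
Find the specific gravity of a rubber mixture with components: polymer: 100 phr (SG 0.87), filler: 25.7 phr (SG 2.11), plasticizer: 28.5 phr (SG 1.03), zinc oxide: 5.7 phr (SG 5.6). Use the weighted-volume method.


Sum of weights = 159.9
Volume contributions:
  polymer: 100/0.87 = 114.9425
  filler: 25.7/2.11 = 12.1801
  plasticizer: 28.5/1.03 = 27.6699
  zinc oxide: 5.7/5.6 = 1.0179
Sum of volumes = 155.8104
SG = 159.9 / 155.8104 = 1.026

SG = 1.026


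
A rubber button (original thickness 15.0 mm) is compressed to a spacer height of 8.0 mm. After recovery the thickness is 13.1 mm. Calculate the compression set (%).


CS = (t0 - recovered) / (t0 - ts) * 100
= (15.0 - 13.1) / (15.0 - 8.0) * 100
= 1.9 / 7.0 * 100
= 27.1%

27.1%


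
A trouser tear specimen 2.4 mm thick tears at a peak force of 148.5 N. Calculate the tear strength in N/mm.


Tear strength = force / thickness
= 148.5 / 2.4
= 61.88 N/mm

61.88 N/mm


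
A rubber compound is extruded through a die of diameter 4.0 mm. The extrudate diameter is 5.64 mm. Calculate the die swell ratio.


Die swell ratio = D_extrudate / D_die
= 5.64 / 4.0
= 1.41

Die swell = 1.41


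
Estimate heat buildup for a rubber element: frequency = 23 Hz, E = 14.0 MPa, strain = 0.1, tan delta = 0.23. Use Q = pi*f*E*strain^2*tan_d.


Q = pi * f * E * strain^2 * tan_d
= pi * 23 * 14.0 * 0.1^2 * 0.23
= pi * 23 * 14.0 * 0.0100 * 0.23
= 2.3267

Q = 2.3267


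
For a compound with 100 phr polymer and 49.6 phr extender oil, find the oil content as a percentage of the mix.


Oil % = oil / (100 + oil) * 100
= 49.6 / (100 + 49.6) * 100
= 49.6 / 149.6 * 100
= 33.16%

33.16%


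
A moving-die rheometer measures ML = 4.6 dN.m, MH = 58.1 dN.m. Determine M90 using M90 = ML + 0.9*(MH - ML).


M90 = ML + 0.9 * (MH - ML)
M90 = 4.6 + 0.9 * (58.1 - 4.6)
M90 = 4.6 + 0.9 * 53.5
M90 = 52.75 dN.m

52.75 dN.m


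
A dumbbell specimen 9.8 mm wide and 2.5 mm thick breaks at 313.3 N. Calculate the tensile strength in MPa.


Area = width * thickness = 9.8 * 2.5 = 24.5 mm^2
TS = force / area = 313.3 / 24.5 = 12.79 MPa

12.79 MPa


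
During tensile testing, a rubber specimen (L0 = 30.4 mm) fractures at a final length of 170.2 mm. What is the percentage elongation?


Elongation = (Lf - L0) / L0 * 100
= (170.2 - 30.4) / 30.4 * 100
= 139.8 / 30.4 * 100
= 459.9%

459.9%


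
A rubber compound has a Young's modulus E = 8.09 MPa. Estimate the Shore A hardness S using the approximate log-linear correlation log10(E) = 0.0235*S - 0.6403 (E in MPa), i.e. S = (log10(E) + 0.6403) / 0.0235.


log10(E) = 0.0235*S - 0.6403  =>  S = (log10(E) + 0.6403) / 0.0235
log10(8.09) = 0.907949
S = (0.907949 + 0.6403) / 0.0235 = 1.548249 / 0.0235
S = 65.9

Shore A = 65.9


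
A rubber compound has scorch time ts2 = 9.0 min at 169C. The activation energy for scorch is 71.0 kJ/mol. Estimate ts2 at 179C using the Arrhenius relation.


Convert temperatures: T1 = 169 + 273.15 = 442.15 K, T2 = 179 + 273.15 = 452.15 K
ts2_new = 9.0 * exp(71000 / 8.314 * (1/452.15 - 1/442.15))
1/T2 - 1/T1 = -5.0020e-05
ts2_new = 5.87 min

5.87 min


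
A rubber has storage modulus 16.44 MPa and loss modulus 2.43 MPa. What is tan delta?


tan delta = E'' / E'
= 2.43 / 16.44
= 0.1478

tan delta = 0.1478


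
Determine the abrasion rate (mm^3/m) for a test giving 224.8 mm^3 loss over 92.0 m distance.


Rate = volume_loss / distance
= 224.8 / 92.0
= 2.443 mm^3/m

2.443 mm^3/m


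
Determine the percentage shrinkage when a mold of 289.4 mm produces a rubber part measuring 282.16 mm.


Shrinkage = (mold - part) / mold * 100
= (289.4 - 282.16) / 289.4 * 100
= 7.24 / 289.4 * 100
= 2.5%

2.5%


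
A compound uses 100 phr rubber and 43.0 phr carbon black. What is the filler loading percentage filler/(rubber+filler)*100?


Filler % = filler / (rubber + filler) * 100
= 43.0 / (100 + 43.0) * 100
= 43.0 / 143.0 * 100
= 30.07%

30.07%


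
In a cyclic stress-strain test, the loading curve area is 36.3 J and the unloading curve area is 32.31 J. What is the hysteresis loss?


Hysteresis loss = loading - unloading
= 36.3 - 32.31
= 3.99 J

3.99 J


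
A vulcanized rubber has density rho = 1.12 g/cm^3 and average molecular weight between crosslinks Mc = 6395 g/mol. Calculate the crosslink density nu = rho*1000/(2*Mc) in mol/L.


nu = rho * 1000 / (2 * Mc)
nu = 1.12 * 1000 / (2 * 6395)
nu = 1120.0 / 12790
nu = 0.0876 mol/L

0.0876 mol/L


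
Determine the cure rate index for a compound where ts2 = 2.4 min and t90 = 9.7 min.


CRI = 100 / (t90 - ts2)
= 100 / (9.7 - 2.4)
= 100 / 7.3
= 13.7 min^-1

13.7 min^-1


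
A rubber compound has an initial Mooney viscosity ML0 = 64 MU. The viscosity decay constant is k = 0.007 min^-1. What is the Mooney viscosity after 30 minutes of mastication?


ML = ML0 * exp(-k * t)
ML = 64 * exp(-0.007 * 30)
ML = 64 * 0.8106
ML = 51.88 MU

51.88 MU


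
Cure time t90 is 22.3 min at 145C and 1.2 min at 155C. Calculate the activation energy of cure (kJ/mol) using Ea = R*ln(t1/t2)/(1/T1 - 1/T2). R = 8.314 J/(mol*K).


T1 = 418.15 K, T2 = 428.15 K
1/T1 - 1/T2 = 5.5856e-05
ln(t1/t2) = ln(22.3/1.2) = 2.9223
Ea = 8.314 * 2.9223 / 5.5856e-05 = 434968.3772 J/mol
Ea = 434.97 kJ/mol

434.97 kJ/mol


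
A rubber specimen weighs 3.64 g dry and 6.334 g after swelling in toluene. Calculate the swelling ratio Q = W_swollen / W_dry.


Q = W_swollen / W_dry
Q = 6.334 / 3.64
Q = 1.74

Q = 1.74


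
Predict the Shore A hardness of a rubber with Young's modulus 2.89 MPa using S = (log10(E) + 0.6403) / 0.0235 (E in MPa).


log10(E) = 0.0235*S - 0.6403  =>  S = (log10(E) + 0.6403) / 0.0235
log10(2.89) = 0.460898
S = (0.460898 + 0.6403) / 0.0235 = 1.101198 / 0.0235
S = 46.9

Shore A = 46.9


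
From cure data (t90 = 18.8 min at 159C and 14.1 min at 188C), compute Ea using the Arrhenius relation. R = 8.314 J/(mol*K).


T1 = 432.15 K, T2 = 461.15 K
1/T1 - 1/T2 = 1.4552e-04
ln(t1/t2) = ln(18.8/14.1) = 0.2877
Ea = 8.314 * 0.2877 / 1.4552e-04 = 16436.2051 J/mol
Ea = 16.44 kJ/mol

16.44 kJ/mol


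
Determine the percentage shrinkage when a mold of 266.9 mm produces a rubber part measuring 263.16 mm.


Shrinkage = (mold - part) / mold * 100
= (266.9 - 263.16) / 266.9 * 100
= 3.74 / 266.9 * 100
= 1.4%

1.4%


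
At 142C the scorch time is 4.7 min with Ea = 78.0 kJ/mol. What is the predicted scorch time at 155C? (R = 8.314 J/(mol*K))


Convert temperatures: T1 = 142 + 273.15 = 415.15 K, T2 = 155 + 273.15 = 428.15 K
ts2_new = 4.7 * exp(78000 / 8.314 * (1/428.15 - 1/415.15))
1/T2 - 1/T1 = -7.3138e-05
ts2_new = 2.37 min

2.37 min


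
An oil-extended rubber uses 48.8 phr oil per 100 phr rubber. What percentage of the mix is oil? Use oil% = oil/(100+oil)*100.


Oil % = oil / (100 + oil) * 100
= 48.8 / (100 + 48.8) * 100
= 48.8 / 148.8 * 100
= 32.8%

32.8%


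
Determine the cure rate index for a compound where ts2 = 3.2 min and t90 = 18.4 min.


CRI = 100 / (t90 - ts2)
= 100 / (18.4 - 3.2)
= 100 / 15.2
= 6.58 min^-1

6.58 min^-1


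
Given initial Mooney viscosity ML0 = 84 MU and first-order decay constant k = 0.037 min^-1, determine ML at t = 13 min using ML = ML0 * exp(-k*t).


ML = ML0 * exp(-k * t)
ML = 84 * exp(-0.037 * 13)
ML = 84 * 0.6182
ML = 51.93 MU

51.93 MU


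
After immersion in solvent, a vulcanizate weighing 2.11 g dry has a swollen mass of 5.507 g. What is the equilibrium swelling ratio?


Q = W_swollen / W_dry
Q = 5.507 / 2.11
Q = 2.61

Q = 2.61


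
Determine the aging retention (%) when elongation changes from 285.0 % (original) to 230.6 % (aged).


Retention = aged / original * 100
= 230.6 / 285.0 * 100
= 80.9%

80.9%


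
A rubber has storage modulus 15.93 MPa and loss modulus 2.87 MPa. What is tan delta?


tan delta = E'' / E'
= 2.87 / 15.93
= 0.1802

tan delta = 0.1802


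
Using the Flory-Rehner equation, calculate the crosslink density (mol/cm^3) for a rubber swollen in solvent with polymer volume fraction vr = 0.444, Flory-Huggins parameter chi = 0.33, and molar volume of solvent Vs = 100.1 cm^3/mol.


ln(1 - vr) = ln(1 - 0.444) = -0.5870
Numerator = -((-0.5870) + 0.444 + 0.33 * 0.444^2) = 0.0779
Denominator = 100.1 * (0.444^(1/3) - 0.444/2) = 54.1429
nu = 0.0779 / 54.1429 = 0.0014 mol/cm^3

0.0014 mol/cm^3


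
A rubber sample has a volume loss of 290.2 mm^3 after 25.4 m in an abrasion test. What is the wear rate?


Rate = volume_loss / distance
= 290.2 / 25.4
= 11.425 mm^3/m

11.425 mm^3/m


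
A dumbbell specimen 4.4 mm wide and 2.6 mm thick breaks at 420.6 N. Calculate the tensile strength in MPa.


Area = width * thickness = 4.4 * 2.6 = 11.44 mm^2
TS = force / area = 420.6 / 11.44 = 36.77 MPa

36.77 MPa


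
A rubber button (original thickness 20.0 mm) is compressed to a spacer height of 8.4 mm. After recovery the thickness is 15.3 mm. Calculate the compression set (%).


CS = (t0 - recovered) / (t0 - ts) * 100
= (20.0 - 15.3) / (20.0 - 8.4) * 100
= 4.7 / 11.6 * 100
= 40.5%

40.5%


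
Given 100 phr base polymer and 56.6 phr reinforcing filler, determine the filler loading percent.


Filler % = filler / (rubber + filler) * 100
= 56.6 / (100 + 56.6) * 100
= 56.6 / 156.6 * 100
= 36.14%

36.14%


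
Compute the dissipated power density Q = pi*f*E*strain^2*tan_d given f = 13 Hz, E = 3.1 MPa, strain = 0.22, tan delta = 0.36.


Q = pi * f * E * strain^2 * tan_d
= pi * 13 * 3.1 * 0.22^2 * 0.36
= pi * 13 * 3.1 * 0.0484 * 0.36
= 2.2060

Q = 2.2060


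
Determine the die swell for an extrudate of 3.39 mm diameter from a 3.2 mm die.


Die swell ratio = D_extrudate / D_die
= 3.39 / 3.2
= 1.059

Die swell = 1.059


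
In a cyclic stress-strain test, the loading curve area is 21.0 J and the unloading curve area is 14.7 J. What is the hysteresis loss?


Hysteresis loss = loading - unloading
= 21.0 - 14.7
= 6.3 J

6.3 J


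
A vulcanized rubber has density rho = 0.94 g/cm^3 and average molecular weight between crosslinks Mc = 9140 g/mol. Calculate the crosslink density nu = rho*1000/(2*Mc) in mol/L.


nu = rho * 1000 / (2 * Mc)
nu = 0.94 * 1000 / (2 * 9140)
nu = 940.0 / 18280
nu = 0.0514 mol/L

0.0514 mol/L


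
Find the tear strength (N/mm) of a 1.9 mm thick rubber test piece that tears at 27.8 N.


Tear strength = force / thickness
= 27.8 / 1.9
= 14.63 N/mm

14.63 N/mm


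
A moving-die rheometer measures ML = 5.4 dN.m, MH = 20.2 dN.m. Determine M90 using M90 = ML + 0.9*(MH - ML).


M90 = ML + 0.9 * (MH - ML)
M90 = 5.4 + 0.9 * (20.2 - 5.4)
M90 = 5.4 + 0.9 * 14.8
M90 = 18.72 dN.m

18.72 dN.m


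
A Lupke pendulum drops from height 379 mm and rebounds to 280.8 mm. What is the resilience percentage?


Resilience = h_rebound / h_drop * 100
= 280.8 / 379 * 100
= 74.1%

74.1%


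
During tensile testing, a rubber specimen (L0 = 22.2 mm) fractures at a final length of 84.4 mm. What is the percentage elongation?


Elongation = (Lf - L0) / L0 * 100
= (84.4 - 22.2) / 22.2 * 100
= 62.2 / 22.2 * 100
= 280.2%

280.2%


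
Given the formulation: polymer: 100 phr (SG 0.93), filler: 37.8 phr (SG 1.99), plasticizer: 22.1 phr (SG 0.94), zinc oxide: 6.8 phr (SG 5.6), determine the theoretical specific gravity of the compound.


Sum of weights = 166.7
Volume contributions:
  polymer: 100/0.93 = 107.5269
  filler: 37.8/1.99 = 18.9950
  plasticizer: 22.1/0.94 = 23.5106
  zinc oxide: 6.8/5.6 = 1.2143
Sum of volumes = 151.2468
SG = 166.7 / 151.2468 = 1.102

SG = 1.102


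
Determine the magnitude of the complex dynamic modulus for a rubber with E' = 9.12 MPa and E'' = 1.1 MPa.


|E*| = sqrt(E'^2 + E''^2)
= sqrt(9.12^2 + 1.1^2)
= sqrt(83.1744 + 1.2100)
= 9.186 MPa

9.186 MPa


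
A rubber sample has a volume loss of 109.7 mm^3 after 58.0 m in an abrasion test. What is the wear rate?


Rate = volume_loss / distance
= 109.7 / 58.0
= 1.891 mm^3/m

1.891 mm^3/m


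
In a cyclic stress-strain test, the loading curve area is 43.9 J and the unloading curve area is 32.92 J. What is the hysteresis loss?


Hysteresis loss = loading - unloading
= 43.9 - 32.92
= 10.98 J

10.98 J


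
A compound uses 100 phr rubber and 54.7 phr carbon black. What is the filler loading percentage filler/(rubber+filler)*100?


Filler % = filler / (rubber + filler) * 100
= 54.7 / (100 + 54.7) * 100
= 54.7 / 154.7 * 100
= 35.36%

35.36%


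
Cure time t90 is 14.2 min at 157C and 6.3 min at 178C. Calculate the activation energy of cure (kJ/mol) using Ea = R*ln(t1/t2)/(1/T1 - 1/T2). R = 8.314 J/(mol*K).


T1 = 430.15 K, T2 = 451.15 K
1/T1 - 1/T2 = 1.0821e-04
ln(t1/t2) = ln(14.2/6.3) = 0.8127
Ea = 8.314 * 0.8127 / 1.0821e-04 = 62439.2641 J/mol
Ea = 62.44 kJ/mol

62.44 kJ/mol


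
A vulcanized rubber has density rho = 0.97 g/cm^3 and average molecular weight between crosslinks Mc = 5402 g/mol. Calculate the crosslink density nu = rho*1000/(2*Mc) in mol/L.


nu = rho * 1000 / (2 * Mc)
nu = 0.97 * 1000 / (2 * 5402)
nu = 970.0 / 10804
nu = 0.0898 mol/L

0.0898 mol/L


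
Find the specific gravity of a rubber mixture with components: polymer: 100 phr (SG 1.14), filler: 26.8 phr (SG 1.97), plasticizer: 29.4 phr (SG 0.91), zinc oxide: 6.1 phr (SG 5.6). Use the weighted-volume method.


Sum of weights = 162.3
Volume contributions:
  polymer: 100/1.14 = 87.7193
  filler: 26.8/1.97 = 13.6041
  plasticizer: 29.4/0.91 = 32.3077
  zinc oxide: 6.1/5.6 = 1.0893
Sum of volumes = 134.7203
SG = 162.3 / 134.7203 = 1.205

SG = 1.205


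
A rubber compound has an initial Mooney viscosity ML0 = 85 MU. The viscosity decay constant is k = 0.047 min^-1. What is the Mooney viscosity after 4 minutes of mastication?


ML = ML0 * exp(-k * t)
ML = 85 * exp(-0.047 * 4)
ML = 85 * 0.8286
ML = 70.43 MU

70.43 MU


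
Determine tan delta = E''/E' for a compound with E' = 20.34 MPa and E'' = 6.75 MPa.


tan delta = E'' / E'
= 6.75 / 20.34
= 0.3319

tan delta = 0.3319


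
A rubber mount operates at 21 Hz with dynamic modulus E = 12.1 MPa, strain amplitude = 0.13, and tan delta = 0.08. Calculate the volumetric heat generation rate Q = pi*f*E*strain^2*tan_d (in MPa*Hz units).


Q = pi * f * E * strain^2 * tan_d
= pi * 21 * 12.1 * 0.13^2 * 0.08
= pi * 21 * 12.1 * 0.0169 * 0.08
= 1.0793

Q = 1.0793


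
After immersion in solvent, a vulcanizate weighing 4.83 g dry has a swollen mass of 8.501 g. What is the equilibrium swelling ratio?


Q = W_swollen / W_dry
Q = 8.501 / 4.83
Q = 1.76

Q = 1.76


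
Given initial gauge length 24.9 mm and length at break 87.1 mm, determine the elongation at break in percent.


Elongation = (Lf - L0) / L0 * 100
= (87.1 - 24.9) / 24.9 * 100
= 62.2 / 24.9 * 100
= 249.8%

249.8%


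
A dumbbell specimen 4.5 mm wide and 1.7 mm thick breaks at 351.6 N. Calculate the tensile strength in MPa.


Area = width * thickness = 4.5 * 1.7 = 7.65 mm^2
TS = force / area = 351.6 / 7.65 = 45.96 MPa

45.96 MPa


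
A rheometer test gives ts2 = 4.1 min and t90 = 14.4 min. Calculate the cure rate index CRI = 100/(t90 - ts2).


CRI = 100 / (t90 - ts2)
= 100 / (14.4 - 4.1)
= 100 / 10.3
= 9.71 min^-1

9.71 min^-1


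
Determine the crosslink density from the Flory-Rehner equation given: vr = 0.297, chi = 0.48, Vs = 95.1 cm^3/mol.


ln(1 - vr) = ln(1 - 0.297) = -0.3524
Numerator = -((-0.3524) + 0.297 + 0.48 * 0.297^2) = 0.0131
Denominator = 95.1 * (0.297^(1/3) - 0.297/2) = 49.3278
nu = 0.0131 / 49.3278 = 2.6472e-04 mol/cm^3

2.6472e-04 mol/cm^3


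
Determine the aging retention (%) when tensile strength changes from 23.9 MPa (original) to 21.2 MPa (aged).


Retention = aged / original * 100
= 21.2 / 23.9 * 100
= 88.7%

88.7%


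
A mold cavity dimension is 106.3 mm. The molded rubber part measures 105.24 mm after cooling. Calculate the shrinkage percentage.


Shrinkage = (mold - part) / mold * 100
= (106.3 - 105.24) / 106.3 * 100
= 1.06 / 106.3 * 100
= 1.0%

1.0%


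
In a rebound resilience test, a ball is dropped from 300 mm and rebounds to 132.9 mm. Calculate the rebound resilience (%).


Resilience = h_rebound / h_drop * 100
= 132.9 / 300 * 100
= 44.3%

44.3%


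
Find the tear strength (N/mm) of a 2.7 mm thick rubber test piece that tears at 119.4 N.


Tear strength = force / thickness
= 119.4 / 2.7
= 44.22 N/mm

44.22 N/mm


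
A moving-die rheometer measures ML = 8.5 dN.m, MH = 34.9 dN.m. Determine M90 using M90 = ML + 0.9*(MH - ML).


M90 = ML + 0.9 * (MH - ML)
M90 = 8.5 + 0.9 * (34.9 - 8.5)
M90 = 8.5 + 0.9 * 26.4
M90 = 32.26 dN.m

32.26 dN.m


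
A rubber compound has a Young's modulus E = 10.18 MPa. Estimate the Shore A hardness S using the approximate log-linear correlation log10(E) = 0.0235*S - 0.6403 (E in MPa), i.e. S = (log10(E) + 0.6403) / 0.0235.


log10(E) = 0.0235*S - 0.6403  =>  S = (log10(E) + 0.6403) / 0.0235
log10(10.18) = 1.007748
S = (1.007748 + 0.6403) / 0.0235 = 1.648048 / 0.0235
S = 70.1

Shore A = 70.1
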